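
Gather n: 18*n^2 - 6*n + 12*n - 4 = 18*n^2 + 6*n - 4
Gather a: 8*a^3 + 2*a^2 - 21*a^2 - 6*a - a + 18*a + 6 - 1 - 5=8*a^3 - 19*a^2 + 11*a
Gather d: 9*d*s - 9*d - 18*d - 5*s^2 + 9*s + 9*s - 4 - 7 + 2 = d*(9*s - 27) - 5*s^2 + 18*s - 9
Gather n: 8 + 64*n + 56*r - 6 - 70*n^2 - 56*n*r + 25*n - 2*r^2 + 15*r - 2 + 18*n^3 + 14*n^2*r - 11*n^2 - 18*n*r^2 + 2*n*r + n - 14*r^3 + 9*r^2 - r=18*n^3 + n^2*(14*r - 81) + n*(-18*r^2 - 54*r + 90) - 14*r^3 + 7*r^2 + 70*r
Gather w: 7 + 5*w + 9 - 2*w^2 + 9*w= -2*w^2 + 14*w + 16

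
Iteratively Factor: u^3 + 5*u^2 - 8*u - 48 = (u - 3)*(u^2 + 8*u + 16) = (u - 3)*(u + 4)*(u + 4)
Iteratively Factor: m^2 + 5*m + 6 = (m + 3)*(m + 2)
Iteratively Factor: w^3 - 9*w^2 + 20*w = (w)*(w^2 - 9*w + 20) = w*(w - 4)*(w - 5)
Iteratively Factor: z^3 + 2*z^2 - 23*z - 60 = (z - 5)*(z^2 + 7*z + 12) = (z - 5)*(z + 3)*(z + 4)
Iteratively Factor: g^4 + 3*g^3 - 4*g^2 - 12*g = (g + 3)*(g^3 - 4*g) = (g - 2)*(g + 3)*(g^2 + 2*g) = (g - 2)*(g + 2)*(g + 3)*(g)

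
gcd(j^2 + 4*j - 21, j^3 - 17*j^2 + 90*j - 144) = j - 3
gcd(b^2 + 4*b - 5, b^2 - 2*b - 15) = 1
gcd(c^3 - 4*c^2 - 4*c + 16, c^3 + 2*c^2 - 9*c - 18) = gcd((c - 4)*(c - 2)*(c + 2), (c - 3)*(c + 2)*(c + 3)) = c + 2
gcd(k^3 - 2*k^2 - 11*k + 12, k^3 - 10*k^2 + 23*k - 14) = k - 1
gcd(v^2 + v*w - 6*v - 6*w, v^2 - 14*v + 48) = v - 6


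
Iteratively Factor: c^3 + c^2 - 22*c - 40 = (c + 4)*(c^2 - 3*c - 10) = (c - 5)*(c + 4)*(c + 2)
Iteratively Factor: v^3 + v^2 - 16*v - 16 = (v - 4)*(v^2 + 5*v + 4) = (v - 4)*(v + 1)*(v + 4)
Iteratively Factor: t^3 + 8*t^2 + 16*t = (t + 4)*(t^2 + 4*t) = (t + 4)^2*(t)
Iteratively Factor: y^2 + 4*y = (y)*(y + 4)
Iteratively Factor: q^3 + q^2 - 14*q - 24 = (q + 2)*(q^2 - q - 12) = (q - 4)*(q + 2)*(q + 3)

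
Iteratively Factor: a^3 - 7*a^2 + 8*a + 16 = (a + 1)*(a^2 - 8*a + 16) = (a - 4)*(a + 1)*(a - 4)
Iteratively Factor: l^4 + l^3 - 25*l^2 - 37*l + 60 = (l - 5)*(l^3 + 6*l^2 + 5*l - 12) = (l - 5)*(l + 4)*(l^2 + 2*l - 3) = (l - 5)*(l - 1)*(l + 4)*(l + 3)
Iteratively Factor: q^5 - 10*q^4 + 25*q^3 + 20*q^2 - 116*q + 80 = (q - 5)*(q^4 - 5*q^3 + 20*q - 16) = (q - 5)*(q + 2)*(q^3 - 7*q^2 + 14*q - 8) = (q - 5)*(q - 2)*(q + 2)*(q^2 - 5*q + 4) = (q - 5)*(q - 4)*(q - 2)*(q + 2)*(q - 1)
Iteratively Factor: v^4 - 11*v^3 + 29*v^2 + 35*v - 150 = (v - 5)*(v^3 - 6*v^2 - v + 30) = (v - 5)*(v - 3)*(v^2 - 3*v - 10) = (v - 5)*(v - 3)*(v + 2)*(v - 5)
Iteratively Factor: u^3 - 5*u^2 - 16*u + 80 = (u - 5)*(u^2 - 16) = (u - 5)*(u + 4)*(u - 4)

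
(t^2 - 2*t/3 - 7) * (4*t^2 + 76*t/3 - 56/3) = 4*t^4 + 68*t^3/3 - 572*t^2/9 - 1484*t/9 + 392/3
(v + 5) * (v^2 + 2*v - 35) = v^3 + 7*v^2 - 25*v - 175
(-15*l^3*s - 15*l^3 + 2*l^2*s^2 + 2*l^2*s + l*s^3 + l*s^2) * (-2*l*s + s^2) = 30*l^4*s^2 + 30*l^4*s - 19*l^3*s^3 - 19*l^3*s^2 + l*s^5 + l*s^4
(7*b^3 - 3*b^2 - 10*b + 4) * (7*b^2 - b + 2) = 49*b^5 - 28*b^4 - 53*b^3 + 32*b^2 - 24*b + 8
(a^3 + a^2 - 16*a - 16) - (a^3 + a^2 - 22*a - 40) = 6*a + 24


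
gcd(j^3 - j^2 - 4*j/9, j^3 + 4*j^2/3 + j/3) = j^2 + j/3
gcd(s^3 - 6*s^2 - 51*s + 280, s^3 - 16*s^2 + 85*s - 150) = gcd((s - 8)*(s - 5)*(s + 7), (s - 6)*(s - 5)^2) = s - 5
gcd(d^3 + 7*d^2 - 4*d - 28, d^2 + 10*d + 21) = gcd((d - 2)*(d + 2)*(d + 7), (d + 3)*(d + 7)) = d + 7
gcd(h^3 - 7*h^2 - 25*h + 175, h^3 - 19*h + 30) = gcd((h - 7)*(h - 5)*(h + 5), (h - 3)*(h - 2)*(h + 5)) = h + 5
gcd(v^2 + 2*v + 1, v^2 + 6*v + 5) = v + 1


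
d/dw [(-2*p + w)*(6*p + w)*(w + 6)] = -12*p^2 + 8*p*w + 24*p + 3*w^2 + 12*w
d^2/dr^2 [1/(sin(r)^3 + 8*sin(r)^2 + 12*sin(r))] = (-9*sin(r)^3 - 88*sin(r)^2 - 268*sin(r) - 160 + 312/sin(r) + 576/sin(r)^2 + 288/sin(r)^3)/((sin(r) + 2)^3*(sin(r) + 6)^3)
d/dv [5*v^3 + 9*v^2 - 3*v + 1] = 15*v^2 + 18*v - 3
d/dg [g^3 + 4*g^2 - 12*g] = 3*g^2 + 8*g - 12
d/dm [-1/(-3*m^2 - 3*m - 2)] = 3*(-2*m - 1)/(3*m^2 + 3*m + 2)^2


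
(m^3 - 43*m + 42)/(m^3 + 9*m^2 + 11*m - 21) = (m - 6)/(m + 3)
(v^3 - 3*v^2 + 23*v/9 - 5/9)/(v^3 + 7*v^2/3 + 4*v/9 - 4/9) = (3*v^2 - 8*v + 5)/(3*v^2 + 8*v + 4)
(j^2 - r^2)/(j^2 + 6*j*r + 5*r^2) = (j - r)/(j + 5*r)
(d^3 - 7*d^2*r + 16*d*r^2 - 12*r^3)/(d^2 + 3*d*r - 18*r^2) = (d^2 - 4*d*r + 4*r^2)/(d + 6*r)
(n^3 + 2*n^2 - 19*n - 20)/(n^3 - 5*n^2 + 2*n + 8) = (n + 5)/(n - 2)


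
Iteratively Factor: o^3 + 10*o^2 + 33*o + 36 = (o + 4)*(o^2 + 6*o + 9) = (o + 3)*(o + 4)*(o + 3)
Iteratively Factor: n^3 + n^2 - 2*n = (n + 2)*(n^2 - n) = (n - 1)*(n + 2)*(n)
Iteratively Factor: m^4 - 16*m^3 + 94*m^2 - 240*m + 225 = (m - 5)*(m^3 - 11*m^2 + 39*m - 45) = (m - 5)^2*(m^2 - 6*m + 9) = (m - 5)^2*(m - 3)*(m - 3)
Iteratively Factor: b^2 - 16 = (b + 4)*(b - 4)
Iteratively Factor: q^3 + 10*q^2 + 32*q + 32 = (q + 4)*(q^2 + 6*q + 8) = (q + 4)^2*(q + 2)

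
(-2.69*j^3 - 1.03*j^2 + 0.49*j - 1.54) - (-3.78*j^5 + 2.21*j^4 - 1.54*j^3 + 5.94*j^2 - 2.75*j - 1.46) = 3.78*j^5 - 2.21*j^4 - 1.15*j^3 - 6.97*j^2 + 3.24*j - 0.0800000000000001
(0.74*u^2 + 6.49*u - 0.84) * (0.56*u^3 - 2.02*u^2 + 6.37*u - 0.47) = 0.4144*u^5 + 2.1396*u^4 - 8.8664*u^3 + 42.6903*u^2 - 8.4011*u + 0.3948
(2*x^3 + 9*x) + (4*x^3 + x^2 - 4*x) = 6*x^3 + x^2 + 5*x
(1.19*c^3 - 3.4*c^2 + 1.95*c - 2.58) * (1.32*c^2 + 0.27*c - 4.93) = 1.5708*c^5 - 4.1667*c^4 - 4.2107*c^3 + 13.8829*c^2 - 10.3101*c + 12.7194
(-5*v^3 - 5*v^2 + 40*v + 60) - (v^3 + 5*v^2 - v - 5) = -6*v^3 - 10*v^2 + 41*v + 65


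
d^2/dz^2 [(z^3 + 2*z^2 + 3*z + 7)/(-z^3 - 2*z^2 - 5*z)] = 2*(6*z^5 - 30*z^4 - 114*z^3 - 189*z^2 - 210*z - 175)/(z^3*(z^6 + 6*z^5 + 27*z^4 + 68*z^3 + 135*z^2 + 150*z + 125))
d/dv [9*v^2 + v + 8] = 18*v + 1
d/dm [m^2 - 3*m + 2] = 2*m - 3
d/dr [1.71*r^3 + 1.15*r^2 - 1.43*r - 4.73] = 5.13*r^2 + 2.3*r - 1.43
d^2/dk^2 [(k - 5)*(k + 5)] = 2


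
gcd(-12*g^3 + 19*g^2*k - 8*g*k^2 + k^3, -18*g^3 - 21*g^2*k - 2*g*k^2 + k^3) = 1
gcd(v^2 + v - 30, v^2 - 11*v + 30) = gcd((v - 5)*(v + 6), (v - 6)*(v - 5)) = v - 5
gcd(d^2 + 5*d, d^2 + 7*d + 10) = d + 5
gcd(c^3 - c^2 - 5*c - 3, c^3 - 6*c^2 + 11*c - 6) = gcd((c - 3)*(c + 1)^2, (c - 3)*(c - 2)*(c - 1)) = c - 3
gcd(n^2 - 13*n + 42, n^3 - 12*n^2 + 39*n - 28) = n - 7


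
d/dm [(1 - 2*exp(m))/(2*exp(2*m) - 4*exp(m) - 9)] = (4*exp(2*m) - 4*exp(m) + 22)*exp(m)/(4*exp(4*m) - 16*exp(3*m) - 20*exp(2*m) + 72*exp(m) + 81)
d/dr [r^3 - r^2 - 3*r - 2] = 3*r^2 - 2*r - 3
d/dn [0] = 0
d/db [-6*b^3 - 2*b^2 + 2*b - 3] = -18*b^2 - 4*b + 2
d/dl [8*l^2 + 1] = 16*l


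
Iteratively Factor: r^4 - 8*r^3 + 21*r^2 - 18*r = (r)*(r^3 - 8*r^2 + 21*r - 18) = r*(r - 3)*(r^2 - 5*r + 6) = r*(r - 3)*(r - 2)*(r - 3)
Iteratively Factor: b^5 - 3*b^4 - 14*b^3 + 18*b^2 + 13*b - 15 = (b + 3)*(b^4 - 6*b^3 + 4*b^2 + 6*b - 5) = (b - 1)*(b + 3)*(b^3 - 5*b^2 - b + 5) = (b - 1)^2*(b + 3)*(b^2 - 4*b - 5) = (b - 5)*(b - 1)^2*(b + 3)*(b + 1)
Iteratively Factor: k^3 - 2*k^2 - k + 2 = (k - 2)*(k^2 - 1) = (k - 2)*(k - 1)*(k + 1)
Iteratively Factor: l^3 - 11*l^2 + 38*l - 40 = (l - 5)*(l^2 - 6*l + 8) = (l - 5)*(l - 4)*(l - 2)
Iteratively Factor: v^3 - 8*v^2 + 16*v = (v)*(v^2 - 8*v + 16) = v*(v - 4)*(v - 4)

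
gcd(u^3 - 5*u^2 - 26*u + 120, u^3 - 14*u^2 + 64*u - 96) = u^2 - 10*u + 24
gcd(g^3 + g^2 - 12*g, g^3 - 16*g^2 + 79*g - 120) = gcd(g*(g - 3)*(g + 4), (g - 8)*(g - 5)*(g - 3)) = g - 3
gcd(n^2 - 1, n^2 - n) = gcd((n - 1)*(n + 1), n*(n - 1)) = n - 1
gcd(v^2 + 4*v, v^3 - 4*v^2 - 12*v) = v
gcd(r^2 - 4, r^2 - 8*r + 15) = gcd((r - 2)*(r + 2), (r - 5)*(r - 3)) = 1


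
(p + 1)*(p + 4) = p^2 + 5*p + 4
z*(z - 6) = z^2 - 6*z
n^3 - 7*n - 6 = (n - 3)*(n + 1)*(n + 2)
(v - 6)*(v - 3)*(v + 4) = v^3 - 5*v^2 - 18*v + 72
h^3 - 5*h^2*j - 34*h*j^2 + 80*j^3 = (h - 8*j)*(h - 2*j)*(h + 5*j)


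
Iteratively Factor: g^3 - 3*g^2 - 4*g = (g)*(g^2 - 3*g - 4) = g*(g + 1)*(g - 4)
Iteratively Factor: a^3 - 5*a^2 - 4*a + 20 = (a - 5)*(a^2 - 4) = (a - 5)*(a + 2)*(a - 2)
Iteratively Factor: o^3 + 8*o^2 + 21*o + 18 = (o + 2)*(o^2 + 6*o + 9) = (o + 2)*(o + 3)*(o + 3)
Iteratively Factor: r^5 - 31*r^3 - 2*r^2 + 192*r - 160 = (r - 2)*(r^4 + 2*r^3 - 27*r^2 - 56*r + 80) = (r - 2)*(r - 1)*(r^3 + 3*r^2 - 24*r - 80) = (r - 2)*(r - 1)*(r + 4)*(r^2 - r - 20) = (r - 5)*(r - 2)*(r - 1)*(r + 4)*(r + 4)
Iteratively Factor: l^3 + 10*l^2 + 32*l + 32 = (l + 2)*(l^2 + 8*l + 16) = (l + 2)*(l + 4)*(l + 4)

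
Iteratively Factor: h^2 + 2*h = (h)*(h + 2)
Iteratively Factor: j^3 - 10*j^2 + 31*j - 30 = (j - 5)*(j^2 - 5*j + 6) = (j - 5)*(j - 3)*(j - 2)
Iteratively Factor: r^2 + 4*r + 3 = (r + 1)*(r + 3)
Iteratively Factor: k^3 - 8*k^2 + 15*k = (k - 3)*(k^2 - 5*k) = (k - 5)*(k - 3)*(k)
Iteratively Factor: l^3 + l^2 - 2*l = (l)*(l^2 + l - 2) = l*(l - 1)*(l + 2)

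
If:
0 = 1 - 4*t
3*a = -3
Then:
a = -1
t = 1/4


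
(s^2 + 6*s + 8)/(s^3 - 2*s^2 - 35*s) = (s^2 + 6*s + 8)/(s*(s^2 - 2*s - 35))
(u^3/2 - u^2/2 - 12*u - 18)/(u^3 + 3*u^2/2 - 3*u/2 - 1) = (u^2 - 3*u - 18)/(2*u^2 - u - 1)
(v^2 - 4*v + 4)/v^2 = 1 - 4/v + 4/v^2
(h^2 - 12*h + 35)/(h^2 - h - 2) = (-h^2 + 12*h - 35)/(-h^2 + h + 2)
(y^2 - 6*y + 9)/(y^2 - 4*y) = (y^2 - 6*y + 9)/(y*(y - 4))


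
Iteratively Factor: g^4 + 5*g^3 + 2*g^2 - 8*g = (g)*(g^3 + 5*g^2 + 2*g - 8) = g*(g - 1)*(g^2 + 6*g + 8) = g*(g - 1)*(g + 4)*(g + 2)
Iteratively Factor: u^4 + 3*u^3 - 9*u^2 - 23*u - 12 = (u - 3)*(u^3 + 6*u^2 + 9*u + 4) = (u - 3)*(u + 1)*(u^2 + 5*u + 4) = (u - 3)*(u + 1)*(u + 4)*(u + 1)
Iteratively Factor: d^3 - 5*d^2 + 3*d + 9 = (d - 3)*(d^2 - 2*d - 3) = (d - 3)*(d + 1)*(d - 3)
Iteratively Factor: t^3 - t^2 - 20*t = (t + 4)*(t^2 - 5*t) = t*(t + 4)*(t - 5)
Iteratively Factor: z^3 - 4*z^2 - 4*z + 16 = (z - 2)*(z^2 - 2*z - 8) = (z - 2)*(z + 2)*(z - 4)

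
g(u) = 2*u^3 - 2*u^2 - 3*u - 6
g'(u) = 6*u^2 - 4*u - 3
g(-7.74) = -1029.96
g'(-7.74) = 387.41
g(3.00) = 21.00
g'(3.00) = 39.00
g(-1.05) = -7.37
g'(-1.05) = 7.82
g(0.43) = -7.50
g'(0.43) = -3.61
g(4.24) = 97.77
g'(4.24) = 87.91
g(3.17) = 28.10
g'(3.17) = 44.61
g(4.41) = 113.41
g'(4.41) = 96.05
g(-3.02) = -70.27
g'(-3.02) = 63.80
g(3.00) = 21.00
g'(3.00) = 39.00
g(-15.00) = -7161.00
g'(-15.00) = 1407.00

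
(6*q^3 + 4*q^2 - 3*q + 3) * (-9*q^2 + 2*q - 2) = -54*q^5 - 24*q^4 + 23*q^3 - 41*q^2 + 12*q - 6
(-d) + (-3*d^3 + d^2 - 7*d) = -3*d^3 + d^2 - 8*d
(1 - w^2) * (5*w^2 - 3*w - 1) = -5*w^4 + 3*w^3 + 6*w^2 - 3*w - 1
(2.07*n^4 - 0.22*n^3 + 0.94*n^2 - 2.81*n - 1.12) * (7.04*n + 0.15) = 14.5728*n^5 - 1.2383*n^4 + 6.5846*n^3 - 19.6414*n^2 - 8.3063*n - 0.168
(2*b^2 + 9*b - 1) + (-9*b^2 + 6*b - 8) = -7*b^2 + 15*b - 9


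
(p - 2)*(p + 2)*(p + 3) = p^3 + 3*p^2 - 4*p - 12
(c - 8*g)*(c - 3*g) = c^2 - 11*c*g + 24*g^2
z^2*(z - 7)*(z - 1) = z^4 - 8*z^3 + 7*z^2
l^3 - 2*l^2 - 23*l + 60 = (l - 4)*(l - 3)*(l + 5)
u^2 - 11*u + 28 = (u - 7)*(u - 4)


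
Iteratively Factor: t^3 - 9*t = (t + 3)*(t^2 - 3*t) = t*(t + 3)*(t - 3)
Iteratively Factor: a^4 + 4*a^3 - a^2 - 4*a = (a - 1)*(a^3 + 5*a^2 + 4*a) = (a - 1)*(a + 4)*(a^2 + a) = a*(a - 1)*(a + 4)*(a + 1)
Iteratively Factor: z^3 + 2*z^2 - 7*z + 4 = (z - 1)*(z^2 + 3*z - 4) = (z - 1)^2*(z + 4)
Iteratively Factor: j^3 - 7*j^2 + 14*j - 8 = (j - 1)*(j^2 - 6*j + 8) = (j - 2)*(j - 1)*(j - 4)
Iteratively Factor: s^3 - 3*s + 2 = (s - 1)*(s^2 + s - 2) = (s - 1)^2*(s + 2)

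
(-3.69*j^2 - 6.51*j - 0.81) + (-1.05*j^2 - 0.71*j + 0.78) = -4.74*j^2 - 7.22*j - 0.03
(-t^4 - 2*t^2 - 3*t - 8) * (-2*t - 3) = 2*t^5 + 3*t^4 + 4*t^3 + 12*t^2 + 25*t + 24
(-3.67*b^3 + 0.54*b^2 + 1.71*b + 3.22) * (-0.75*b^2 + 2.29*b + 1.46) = 2.7525*b^5 - 8.8093*b^4 - 5.4041*b^3 + 2.2893*b^2 + 9.8704*b + 4.7012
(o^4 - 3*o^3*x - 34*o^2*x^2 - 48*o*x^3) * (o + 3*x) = o^5 - 43*o^3*x^2 - 150*o^2*x^3 - 144*o*x^4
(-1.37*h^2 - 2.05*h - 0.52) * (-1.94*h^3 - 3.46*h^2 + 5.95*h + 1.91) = 2.6578*h^5 + 8.7172*h^4 - 0.0497000000000014*h^3 - 13.015*h^2 - 7.0095*h - 0.9932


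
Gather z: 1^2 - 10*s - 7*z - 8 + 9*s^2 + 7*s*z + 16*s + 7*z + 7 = 9*s^2 + 7*s*z + 6*s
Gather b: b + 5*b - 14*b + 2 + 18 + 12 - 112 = -8*b - 80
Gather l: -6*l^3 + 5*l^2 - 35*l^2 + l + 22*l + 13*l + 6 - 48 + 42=-6*l^3 - 30*l^2 + 36*l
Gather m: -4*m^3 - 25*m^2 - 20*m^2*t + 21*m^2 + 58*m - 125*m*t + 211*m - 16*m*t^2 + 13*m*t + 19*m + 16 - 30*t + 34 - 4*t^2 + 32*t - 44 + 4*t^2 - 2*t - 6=-4*m^3 + m^2*(-20*t - 4) + m*(-16*t^2 - 112*t + 288)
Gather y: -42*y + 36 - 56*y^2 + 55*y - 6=-56*y^2 + 13*y + 30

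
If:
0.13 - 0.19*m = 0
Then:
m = 0.68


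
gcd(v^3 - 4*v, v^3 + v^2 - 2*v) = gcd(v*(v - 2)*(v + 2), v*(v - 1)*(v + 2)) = v^2 + 2*v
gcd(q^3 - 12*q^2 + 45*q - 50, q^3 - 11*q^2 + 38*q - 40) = q^2 - 7*q + 10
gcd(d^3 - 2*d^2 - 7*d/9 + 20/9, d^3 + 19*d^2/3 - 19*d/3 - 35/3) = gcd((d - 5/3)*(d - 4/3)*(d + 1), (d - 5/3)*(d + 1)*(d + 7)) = d^2 - 2*d/3 - 5/3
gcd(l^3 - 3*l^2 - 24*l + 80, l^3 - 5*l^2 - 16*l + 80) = l - 4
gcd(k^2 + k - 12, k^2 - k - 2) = 1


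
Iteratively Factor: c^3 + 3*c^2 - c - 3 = (c - 1)*(c^2 + 4*c + 3) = (c - 1)*(c + 3)*(c + 1)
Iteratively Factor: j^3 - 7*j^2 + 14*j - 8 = (j - 4)*(j^2 - 3*j + 2) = (j - 4)*(j - 1)*(j - 2)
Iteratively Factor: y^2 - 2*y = (y)*(y - 2)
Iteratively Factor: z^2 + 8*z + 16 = (z + 4)*(z + 4)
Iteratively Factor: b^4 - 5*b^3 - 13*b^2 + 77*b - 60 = (b - 1)*(b^3 - 4*b^2 - 17*b + 60) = (b - 1)*(b + 4)*(b^2 - 8*b + 15) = (b - 3)*(b - 1)*(b + 4)*(b - 5)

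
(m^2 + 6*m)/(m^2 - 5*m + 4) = m*(m + 6)/(m^2 - 5*m + 4)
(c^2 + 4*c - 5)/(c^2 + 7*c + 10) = (c - 1)/(c + 2)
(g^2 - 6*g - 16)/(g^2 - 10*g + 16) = (g + 2)/(g - 2)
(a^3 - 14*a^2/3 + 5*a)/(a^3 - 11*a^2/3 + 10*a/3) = (a - 3)/(a - 2)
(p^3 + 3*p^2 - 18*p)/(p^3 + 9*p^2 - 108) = p/(p + 6)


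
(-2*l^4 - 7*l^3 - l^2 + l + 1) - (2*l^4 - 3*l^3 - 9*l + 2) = -4*l^4 - 4*l^3 - l^2 + 10*l - 1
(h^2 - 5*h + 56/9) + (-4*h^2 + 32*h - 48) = -3*h^2 + 27*h - 376/9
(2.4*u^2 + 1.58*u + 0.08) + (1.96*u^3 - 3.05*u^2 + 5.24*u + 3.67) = 1.96*u^3 - 0.65*u^2 + 6.82*u + 3.75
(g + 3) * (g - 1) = g^2 + 2*g - 3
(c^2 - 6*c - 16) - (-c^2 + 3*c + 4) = 2*c^2 - 9*c - 20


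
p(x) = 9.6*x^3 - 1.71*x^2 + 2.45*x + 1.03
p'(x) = 28.8*x^2 - 3.42*x + 2.45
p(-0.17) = 0.52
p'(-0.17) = 3.86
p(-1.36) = -29.61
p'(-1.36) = 60.37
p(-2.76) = -220.59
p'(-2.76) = 231.28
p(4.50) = 852.23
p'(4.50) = 570.26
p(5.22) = 1332.70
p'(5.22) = 769.35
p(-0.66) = -4.09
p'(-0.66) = 17.25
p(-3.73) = -530.09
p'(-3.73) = 415.90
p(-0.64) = -3.75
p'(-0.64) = 16.44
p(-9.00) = -7157.93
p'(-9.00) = 2366.03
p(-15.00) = -32820.47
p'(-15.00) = 6533.75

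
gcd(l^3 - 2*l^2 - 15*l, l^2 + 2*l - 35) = l - 5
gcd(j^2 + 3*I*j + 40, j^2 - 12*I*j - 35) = j - 5*I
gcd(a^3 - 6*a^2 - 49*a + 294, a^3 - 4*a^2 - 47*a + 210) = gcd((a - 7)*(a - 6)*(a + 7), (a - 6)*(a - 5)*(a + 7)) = a^2 + a - 42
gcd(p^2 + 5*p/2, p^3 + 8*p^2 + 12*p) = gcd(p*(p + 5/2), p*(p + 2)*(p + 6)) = p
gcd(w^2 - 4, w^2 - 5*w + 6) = w - 2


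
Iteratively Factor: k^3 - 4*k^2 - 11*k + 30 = (k - 2)*(k^2 - 2*k - 15) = (k - 2)*(k + 3)*(k - 5)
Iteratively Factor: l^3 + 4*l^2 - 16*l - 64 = (l + 4)*(l^2 - 16) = (l - 4)*(l + 4)*(l + 4)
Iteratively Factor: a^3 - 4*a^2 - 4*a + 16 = (a - 2)*(a^2 - 2*a - 8) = (a - 4)*(a - 2)*(a + 2)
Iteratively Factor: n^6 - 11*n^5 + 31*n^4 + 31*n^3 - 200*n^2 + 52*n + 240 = (n - 2)*(n^5 - 9*n^4 + 13*n^3 + 57*n^2 - 86*n - 120) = (n - 5)*(n - 2)*(n^4 - 4*n^3 - 7*n^2 + 22*n + 24) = (n - 5)*(n - 4)*(n - 2)*(n^3 - 7*n - 6) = (n - 5)*(n - 4)*(n - 2)*(n + 2)*(n^2 - 2*n - 3) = (n - 5)*(n - 4)*(n - 3)*(n - 2)*(n + 2)*(n + 1)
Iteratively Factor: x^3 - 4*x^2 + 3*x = (x - 3)*(x^2 - x) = x*(x - 3)*(x - 1)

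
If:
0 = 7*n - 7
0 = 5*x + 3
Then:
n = 1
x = -3/5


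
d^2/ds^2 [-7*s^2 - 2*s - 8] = -14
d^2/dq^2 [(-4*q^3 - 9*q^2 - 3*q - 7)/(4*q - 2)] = (-16*q^3 + 24*q^2 - 12*q - 43)/(8*q^3 - 12*q^2 + 6*q - 1)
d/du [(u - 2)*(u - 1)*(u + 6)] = 3*u^2 + 6*u - 16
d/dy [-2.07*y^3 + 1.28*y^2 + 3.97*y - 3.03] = -6.21*y^2 + 2.56*y + 3.97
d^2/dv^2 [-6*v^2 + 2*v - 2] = -12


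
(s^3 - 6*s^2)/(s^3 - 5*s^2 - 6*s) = s/(s + 1)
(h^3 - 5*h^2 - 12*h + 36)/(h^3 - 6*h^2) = (h^2 + h - 6)/h^2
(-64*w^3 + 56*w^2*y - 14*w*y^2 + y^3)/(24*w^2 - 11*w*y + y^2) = (8*w^2 - 6*w*y + y^2)/(-3*w + y)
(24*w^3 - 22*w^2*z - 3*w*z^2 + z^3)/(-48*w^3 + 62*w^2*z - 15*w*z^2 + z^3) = (4*w + z)/(-8*w + z)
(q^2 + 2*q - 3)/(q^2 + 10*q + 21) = (q - 1)/(q + 7)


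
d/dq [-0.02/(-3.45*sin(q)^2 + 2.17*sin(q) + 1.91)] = (0.0434 - 0.138*sin(q))*cos(q)/(-3.45*sin(q)^2 + 2.17*sin(q) + 1.91)^2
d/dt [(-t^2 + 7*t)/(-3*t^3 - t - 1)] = (-t*(t - 7)*(9*t^2 + 1) + (2*t - 7)*(3*t^3 + t + 1))/(3*t^3 + t + 1)^2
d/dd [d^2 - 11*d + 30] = 2*d - 11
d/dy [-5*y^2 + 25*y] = 25 - 10*y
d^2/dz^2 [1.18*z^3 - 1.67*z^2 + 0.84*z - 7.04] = 7.08*z - 3.34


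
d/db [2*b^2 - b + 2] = 4*b - 1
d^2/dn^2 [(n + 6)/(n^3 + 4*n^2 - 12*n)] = 2*(3*n^2 - 6*n + 4)/(n^3*(n^3 - 6*n^2 + 12*n - 8))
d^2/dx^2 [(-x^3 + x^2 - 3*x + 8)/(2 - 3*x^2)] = 2*(33*x^3 - 234*x^2 + 66*x - 52)/(27*x^6 - 54*x^4 + 36*x^2 - 8)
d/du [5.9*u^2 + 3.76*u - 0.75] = 11.8*u + 3.76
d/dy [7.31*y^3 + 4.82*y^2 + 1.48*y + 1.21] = 21.93*y^2 + 9.64*y + 1.48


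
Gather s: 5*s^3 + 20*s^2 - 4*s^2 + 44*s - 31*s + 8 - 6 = 5*s^3 + 16*s^2 + 13*s + 2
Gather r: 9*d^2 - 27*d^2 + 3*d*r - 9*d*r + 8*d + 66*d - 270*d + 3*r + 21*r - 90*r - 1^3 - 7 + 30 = -18*d^2 - 196*d + r*(-6*d - 66) + 22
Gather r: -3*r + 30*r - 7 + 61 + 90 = 27*r + 144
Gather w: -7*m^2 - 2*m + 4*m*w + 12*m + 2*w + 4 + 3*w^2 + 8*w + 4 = -7*m^2 + 10*m + 3*w^2 + w*(4*m + 10) + 8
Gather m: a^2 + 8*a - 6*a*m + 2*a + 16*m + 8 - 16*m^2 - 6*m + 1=a^2 + 10*a - 16*m^2 + m*(10 - 6*a) + 9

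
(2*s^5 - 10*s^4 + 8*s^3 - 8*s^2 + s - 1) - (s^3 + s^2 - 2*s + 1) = 2*s^5 - 10*s^4 + 7*s^3 - 9*s^2 + 3*s - 2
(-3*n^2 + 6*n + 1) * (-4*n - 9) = 12*n^3 + 3*n^2 - 58*n - 9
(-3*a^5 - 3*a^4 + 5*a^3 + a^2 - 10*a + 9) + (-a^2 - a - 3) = -3*a^5 - 3*a^4 + 5*a^3 - 11*a + 6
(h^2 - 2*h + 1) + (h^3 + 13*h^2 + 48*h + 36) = h^3 + 14*h^2 + 46*h + 37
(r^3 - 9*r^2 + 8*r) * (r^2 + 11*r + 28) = r^5 + 2*r^4 - 63*r^3 - 164*r^2 + 224*r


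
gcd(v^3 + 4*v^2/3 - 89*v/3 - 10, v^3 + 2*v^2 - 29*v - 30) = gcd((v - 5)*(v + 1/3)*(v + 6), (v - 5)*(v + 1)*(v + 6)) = v^2 + v - 30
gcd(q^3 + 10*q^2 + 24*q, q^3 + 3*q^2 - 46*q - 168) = q^2 + 10*q + 24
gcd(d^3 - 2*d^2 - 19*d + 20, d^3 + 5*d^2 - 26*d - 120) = d^2 - d - 20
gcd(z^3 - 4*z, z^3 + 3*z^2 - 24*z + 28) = z - 2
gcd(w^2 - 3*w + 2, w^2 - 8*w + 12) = w - 2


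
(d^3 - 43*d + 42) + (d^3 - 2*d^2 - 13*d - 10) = 2*d^3 - 2*d^2 - 56*d + 32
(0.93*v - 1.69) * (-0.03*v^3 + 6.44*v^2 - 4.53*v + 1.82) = -0.0279*v^4 + 6.0399*v^3 - 15.0965*v^2 + 9.3483*v - 3.0758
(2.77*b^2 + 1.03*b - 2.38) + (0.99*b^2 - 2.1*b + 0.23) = 3.76*b^2 - 1.07*b - 2.15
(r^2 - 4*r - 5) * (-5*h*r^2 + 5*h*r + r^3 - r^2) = -5*h*r^4 + 25*h*r^3 + 5*h*r^2 - 25*h*r + r^5 - 5*r^4 - r^3 + 5*r^2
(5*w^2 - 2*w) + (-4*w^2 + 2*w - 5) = w^2 - 5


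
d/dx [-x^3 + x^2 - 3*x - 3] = -3*x^2 + 2*x - 3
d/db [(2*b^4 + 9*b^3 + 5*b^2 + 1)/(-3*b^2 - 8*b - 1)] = (-12*b^5 - 75*b^4 - 152*b^3 - 67*b^2 - 4*b + 8)/(9*b^4 + 48*b^3 + 70*b^2 + 16*b + 1)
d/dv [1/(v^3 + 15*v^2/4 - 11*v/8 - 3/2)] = 8*(-24*v^2 - 60*v + 11)/(8*v^3 + 30*v^2 - 11*v - 12)^2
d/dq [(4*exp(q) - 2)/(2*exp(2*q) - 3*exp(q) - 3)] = (-8*exp(2*q) + 8*exp(q) - 18)*exp(q)/(4*exp(4*q) - 12*exp(3*q) - 3*exp(2*q) + 18*exp(q) + 9)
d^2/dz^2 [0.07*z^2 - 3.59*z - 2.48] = 0.140000000000000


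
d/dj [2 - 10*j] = -10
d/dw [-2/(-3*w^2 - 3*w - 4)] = 6*(-2*w - 1)/(3*w^2 + 3*w + 4)^2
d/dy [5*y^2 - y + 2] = 10*y - 1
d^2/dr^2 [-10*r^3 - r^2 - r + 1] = -60*r - 2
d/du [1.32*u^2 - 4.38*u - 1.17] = 2.64*u - 4.38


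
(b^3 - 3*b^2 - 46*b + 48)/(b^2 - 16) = (b^3 - 3*b^2 - 46*b + 48)/(b^2 - 16)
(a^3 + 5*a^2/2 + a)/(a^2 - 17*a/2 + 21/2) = a*(2*a^2 + 5*a + 2)/(2*a^2 - 17*a + 21)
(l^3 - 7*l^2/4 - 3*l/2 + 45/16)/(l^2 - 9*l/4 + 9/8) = (8*l^2 - 2*l - 15)/(2*(4*l - 3))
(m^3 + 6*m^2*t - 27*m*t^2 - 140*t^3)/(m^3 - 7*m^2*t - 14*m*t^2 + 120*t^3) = (-m - 7*t)/(-m + 6*t)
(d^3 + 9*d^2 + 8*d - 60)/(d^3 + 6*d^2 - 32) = (d^2 + 11*d + 30)/(d^2 + 8*d + 16)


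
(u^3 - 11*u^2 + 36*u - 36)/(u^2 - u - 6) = (u^2 - 8*u + 12)/(u + 2)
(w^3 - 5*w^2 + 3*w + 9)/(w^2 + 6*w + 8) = (w^3 - 5*w^2 + 3*w + 9)/(w^2 + 6*w + 8)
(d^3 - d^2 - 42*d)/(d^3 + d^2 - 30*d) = (d - 7)/(d - 5)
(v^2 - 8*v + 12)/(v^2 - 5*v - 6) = (v - 2)/(v + 1)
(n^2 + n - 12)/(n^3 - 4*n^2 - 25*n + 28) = (n - 3)/(n^2 - 8*n + 7)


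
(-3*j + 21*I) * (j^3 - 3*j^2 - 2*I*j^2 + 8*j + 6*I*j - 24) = -3*j^4 + 9*j^3 + 27*I*j^3 + 18*j^2 - 81*I*j^2 - 54*j + 168*I*j - 504*I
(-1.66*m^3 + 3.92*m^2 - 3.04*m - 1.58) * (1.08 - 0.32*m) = 0.5312*m^4 - 3.0472*m^3 + 5.2064*m^2 - 2.7776*m - 1.7064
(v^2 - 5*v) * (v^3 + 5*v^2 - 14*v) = v^5 - 39*v^3 + 70*v^2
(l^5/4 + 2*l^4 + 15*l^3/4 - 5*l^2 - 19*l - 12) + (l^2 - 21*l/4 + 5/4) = l^5/4 + 2*l^4 + 15*l^3/4 - 4*l^2 - 97*l/4 - 43/4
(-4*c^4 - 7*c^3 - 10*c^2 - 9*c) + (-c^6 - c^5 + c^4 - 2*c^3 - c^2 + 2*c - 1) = -c^6 - c^5 - 3*c^4 - 9*c^3 - 11*c^2 - 7*c - 1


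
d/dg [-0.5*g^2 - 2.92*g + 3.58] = -1.0*g - 2.92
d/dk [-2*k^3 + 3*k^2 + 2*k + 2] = -6*k^2 + 6*k + 2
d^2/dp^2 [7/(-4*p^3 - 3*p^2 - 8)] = 42*(-12*p^2*(2*p + 1)^2 + (4*p + 1)*(4*p^3 + 3*p^2 + 8))/(4*p^3 + 3*p^2 + 8)^3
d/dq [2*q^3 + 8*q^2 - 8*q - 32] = 6*q^2 + 16*q - 8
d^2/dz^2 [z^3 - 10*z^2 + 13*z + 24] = 6*z - 20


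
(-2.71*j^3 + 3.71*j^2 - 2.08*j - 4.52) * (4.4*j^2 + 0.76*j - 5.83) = -11.924*j^5 + 14.2644*j^4 + 9.4669*j^3 - 43.0981*j^2 + 8.6912*j + 26.3516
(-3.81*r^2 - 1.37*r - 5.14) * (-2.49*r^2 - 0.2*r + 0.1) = 9.4869*r^4 + 4.1733*r^3 + 12.6916*r^2 + 0.891*r - 0.514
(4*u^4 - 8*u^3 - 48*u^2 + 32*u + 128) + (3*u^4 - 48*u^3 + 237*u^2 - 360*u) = 7*u^4 - 56*u^3 + 189*u^2 - 328*u + 128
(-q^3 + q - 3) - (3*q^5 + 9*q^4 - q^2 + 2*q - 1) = -3*q^5 - 9*q^4 - q^3 + q^2 - q - 2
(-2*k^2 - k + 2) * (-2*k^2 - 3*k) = 4*k^4 + 8*k^3 - k^2 - 6*k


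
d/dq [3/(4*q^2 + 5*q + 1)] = 3*(-8*q - 5)/(4*q^2 + 5*q + 1)^2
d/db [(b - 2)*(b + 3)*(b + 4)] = 3*b^2 + 10*b - 2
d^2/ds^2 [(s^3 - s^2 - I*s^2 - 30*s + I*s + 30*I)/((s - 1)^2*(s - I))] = 2*(s - 91)/(s^4 - 4*s^3 + 6*s^2 - 4*s + 1)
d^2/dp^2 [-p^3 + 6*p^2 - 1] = 12 - 6*p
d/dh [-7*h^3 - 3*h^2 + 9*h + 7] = -21*h^2 - 6*h + 9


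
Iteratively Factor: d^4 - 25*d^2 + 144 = (d + 3)*(d^3 - 3*d^2 - 16*d + 48) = (d + 3)*(d + 4)*(d^2 - 7*d + 12) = (d - 4)*(d + 3)*(d + 4)*(d - 3)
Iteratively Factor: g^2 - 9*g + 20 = (g - 5)*(g - 4)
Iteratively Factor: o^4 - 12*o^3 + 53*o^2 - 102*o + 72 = (o - 3)*(o^3 - 9*o^2 + 26*o - 24) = (o - 3)*(o - 2)*(o^2 - 7*o + 12) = (o - 4)*(o - 3)*(o - 2)*(o - 3)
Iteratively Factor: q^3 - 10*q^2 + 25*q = (q)*(q^2 - 10*q + 25) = q*(q - 5)*(q - 5)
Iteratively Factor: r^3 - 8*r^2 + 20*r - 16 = (r - 2)*(r^2 - 6*r + 8) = (r - 2)^2*(r - 4)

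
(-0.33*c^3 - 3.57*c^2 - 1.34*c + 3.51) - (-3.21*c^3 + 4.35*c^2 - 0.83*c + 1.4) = 2.88*c^3 - 7.92*c^2 - 0.51*c + 2.11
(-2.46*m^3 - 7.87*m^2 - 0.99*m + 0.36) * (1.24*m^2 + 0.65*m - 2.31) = -3.0504*m^5 - 11.3578*m^4 - 0.6605*m^3 + 17.9826*m^2 + 2.5209*m - 0.8316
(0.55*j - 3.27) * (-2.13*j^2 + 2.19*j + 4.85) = -1.1715*j^3 + 8.1696*j^2 - 4.4938*j - 15.8595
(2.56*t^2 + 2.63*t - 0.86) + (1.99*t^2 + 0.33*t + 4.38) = 4.55*t^2 + 2.96*t + 3.52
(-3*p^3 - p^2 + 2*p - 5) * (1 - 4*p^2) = 12*p^5 + 4*p^4 - 11*p^3 + 19*p^2 + 2*p - 5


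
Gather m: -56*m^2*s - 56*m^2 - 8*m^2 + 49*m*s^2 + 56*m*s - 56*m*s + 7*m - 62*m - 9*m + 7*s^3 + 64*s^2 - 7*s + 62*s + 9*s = m^2*(-56*s - 64) + m*(49*s^2 - 64) + 7*s^3 + 64*s^2 + 64*s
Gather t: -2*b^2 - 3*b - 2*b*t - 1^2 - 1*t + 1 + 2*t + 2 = -2*b^2 - 3*b + t*(1 - 2*b) + 2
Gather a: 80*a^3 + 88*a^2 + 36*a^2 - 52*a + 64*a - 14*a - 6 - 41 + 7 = 80*a^3 + 124*a^2 - 2*a - 40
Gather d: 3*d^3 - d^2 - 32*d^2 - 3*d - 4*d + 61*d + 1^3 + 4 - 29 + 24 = 3*d^3 - 33*d^2 + 54*d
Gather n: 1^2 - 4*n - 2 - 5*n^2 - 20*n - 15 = -5*n^2 - 24*n - 16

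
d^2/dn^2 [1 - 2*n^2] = -4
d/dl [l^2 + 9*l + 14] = 2*l + 9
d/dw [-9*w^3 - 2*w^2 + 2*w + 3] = -27*w^2 - 4*w + 2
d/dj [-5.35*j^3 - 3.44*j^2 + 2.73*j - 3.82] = -16.05*j^2 - 6.88*j + 2.73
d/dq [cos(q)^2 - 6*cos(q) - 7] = 2*(3 - cos(q))*sin(q)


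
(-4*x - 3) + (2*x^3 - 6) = 2*x^3 - 4*x - 9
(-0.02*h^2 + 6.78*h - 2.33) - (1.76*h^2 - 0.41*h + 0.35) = -1.78*h^2 + 7.19*h - 2.68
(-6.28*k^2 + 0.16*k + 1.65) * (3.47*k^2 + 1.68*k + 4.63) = -21.7916*k^4 - 9.9952*k^3 - 23.0821*k^2 + 3.5128*k + 7.6395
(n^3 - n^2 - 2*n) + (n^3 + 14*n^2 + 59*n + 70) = 2*n^3 + 13*n^2 + 57*n + 70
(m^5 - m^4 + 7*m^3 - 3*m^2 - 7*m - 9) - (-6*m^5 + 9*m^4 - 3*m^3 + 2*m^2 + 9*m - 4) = 7*m^5 - 10*m^4 + 10*m^3 - 5*m^2 - 16*m - 5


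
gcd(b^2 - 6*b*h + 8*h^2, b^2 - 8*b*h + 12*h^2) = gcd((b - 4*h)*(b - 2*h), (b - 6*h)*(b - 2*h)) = b - 2*h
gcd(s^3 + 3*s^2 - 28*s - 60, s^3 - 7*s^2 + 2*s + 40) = s^2 - 3*s - 10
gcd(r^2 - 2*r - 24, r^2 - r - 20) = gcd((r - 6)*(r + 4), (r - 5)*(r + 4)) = r + 4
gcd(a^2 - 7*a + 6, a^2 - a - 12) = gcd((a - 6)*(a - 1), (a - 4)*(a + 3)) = 1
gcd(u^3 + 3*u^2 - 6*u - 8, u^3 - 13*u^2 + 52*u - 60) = u - 2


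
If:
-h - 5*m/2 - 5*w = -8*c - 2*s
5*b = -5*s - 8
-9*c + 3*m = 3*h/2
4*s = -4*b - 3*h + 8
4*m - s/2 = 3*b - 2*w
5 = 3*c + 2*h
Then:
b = -2086/495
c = -23/15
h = 24/5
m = -11/5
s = 1294/495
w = -251/198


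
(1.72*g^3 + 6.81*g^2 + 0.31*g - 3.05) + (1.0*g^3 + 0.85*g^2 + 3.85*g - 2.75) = 2.72*g^3 + 7.66*g^2 + 4.16*g - 5.8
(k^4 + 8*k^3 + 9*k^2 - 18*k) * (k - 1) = k^5 + 7*k^4 + k^3 - 27*k^2 + 18*k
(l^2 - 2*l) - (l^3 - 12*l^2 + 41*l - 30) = -l^3 + 13*l^2 - 43*l + 30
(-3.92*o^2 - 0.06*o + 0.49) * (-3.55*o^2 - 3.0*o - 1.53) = 13.916*o^4 + 11.973*o^3 + 4.4381*o^2 - 1.3782*o - 0.7497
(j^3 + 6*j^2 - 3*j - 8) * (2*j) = 2*j^4 + 12*j^3 - 6*j^2 - 16*j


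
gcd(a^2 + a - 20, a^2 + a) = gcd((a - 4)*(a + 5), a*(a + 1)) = 1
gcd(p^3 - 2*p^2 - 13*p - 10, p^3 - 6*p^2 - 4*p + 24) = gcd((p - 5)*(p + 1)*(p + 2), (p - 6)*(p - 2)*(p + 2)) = p + 2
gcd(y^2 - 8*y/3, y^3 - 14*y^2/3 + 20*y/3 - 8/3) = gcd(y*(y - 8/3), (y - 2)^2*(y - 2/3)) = 1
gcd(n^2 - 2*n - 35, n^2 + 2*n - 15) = n + 5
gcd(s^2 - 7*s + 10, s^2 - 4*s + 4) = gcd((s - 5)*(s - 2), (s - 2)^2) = s - 2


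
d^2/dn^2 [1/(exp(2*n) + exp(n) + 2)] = (2*(2*exp(n) + 1)^2*exp(n) - (4*exp(n) + 1)*(exp(2*n) + exp(n) + 2))*exp(n)/(exp(2*n) + exp(n) + 2)^3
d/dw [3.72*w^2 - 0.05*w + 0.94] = 7.44*w - 0.05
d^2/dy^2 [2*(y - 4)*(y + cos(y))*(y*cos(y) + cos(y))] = -2*y^3*cos(y) - 12*y^2*sin(y) + 6*y^2*cos(y) - 4*y^2*cos(2*y) + 24*y*sin(y) - 8*y*sin(2*y) + 20*y*cos(y) + 12*y*cos(2*y) + 16*sin(y) + 12*sin(2*y) - 12*cos(y) + 18*cos(2*y) + 2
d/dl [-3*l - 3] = -3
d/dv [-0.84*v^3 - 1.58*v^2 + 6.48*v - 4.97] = -2.52*v^2 - 3.16*v + 6.48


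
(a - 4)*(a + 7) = a^2 + 3*a - 28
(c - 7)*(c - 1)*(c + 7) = c^3 - c^2 - 49*c + 49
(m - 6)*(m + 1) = m^2 - 5*m - 6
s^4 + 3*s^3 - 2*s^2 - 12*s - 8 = (s - 2)*(s + 1)*(s + 2)^2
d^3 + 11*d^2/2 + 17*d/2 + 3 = (d + 1/2)*(d + 2)*(d + 3)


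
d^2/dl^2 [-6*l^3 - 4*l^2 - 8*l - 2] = -36*l - 8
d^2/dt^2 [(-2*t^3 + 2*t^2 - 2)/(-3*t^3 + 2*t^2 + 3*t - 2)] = 4*(-3*t^6 + 27*t^5 - 9*t^4 + 13*t^3 - 45*t^2 + 12*t + 9)/(27*t^9 - 54*t^8 - 45*t^7 + 154*t^6 - 27*t^5 - 138*t^4 + 81*t^3 + 30*t^2 - 36*t + 8)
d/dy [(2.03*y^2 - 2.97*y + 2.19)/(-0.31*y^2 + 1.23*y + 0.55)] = (1.5762*y^2 + 3.5908*y - 4.3272)/(0.0961*y^4 - 0.7626*y^3 + 1.1719*y^2 + 1.353*y + 0.3025)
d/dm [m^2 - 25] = 2*m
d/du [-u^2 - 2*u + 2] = -2*u - 2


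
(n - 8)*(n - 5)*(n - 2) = n^3 - 15*n^2 + 66*n - 80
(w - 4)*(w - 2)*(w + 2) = w^3 - 4*w^2 - 4*w + 16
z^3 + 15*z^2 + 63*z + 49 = (z + 1)*(z + 7)^2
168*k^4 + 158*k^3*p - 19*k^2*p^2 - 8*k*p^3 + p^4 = (-7*k + p)*(-6*k + p)*(k + p)*(4*k + p)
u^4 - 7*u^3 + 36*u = u*(u - 6)*(u - 3)*(u + 2)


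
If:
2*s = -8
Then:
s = -4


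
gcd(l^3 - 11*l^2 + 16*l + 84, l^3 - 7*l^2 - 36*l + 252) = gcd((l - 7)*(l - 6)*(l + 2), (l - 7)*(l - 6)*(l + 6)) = l^2 - 13*l + 42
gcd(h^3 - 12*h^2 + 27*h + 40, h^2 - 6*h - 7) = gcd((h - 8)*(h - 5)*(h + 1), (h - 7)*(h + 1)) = h + 1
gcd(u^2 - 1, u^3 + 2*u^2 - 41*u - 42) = u + 1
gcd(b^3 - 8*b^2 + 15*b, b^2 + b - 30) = b - 5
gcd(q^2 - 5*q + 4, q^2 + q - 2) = q - 1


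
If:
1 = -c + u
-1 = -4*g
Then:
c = u - 1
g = 1/4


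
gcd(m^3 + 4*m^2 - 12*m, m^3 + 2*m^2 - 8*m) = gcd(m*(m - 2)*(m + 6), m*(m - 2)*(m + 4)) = m^2 - 2*m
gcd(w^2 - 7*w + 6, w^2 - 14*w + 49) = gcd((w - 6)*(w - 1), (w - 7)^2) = 1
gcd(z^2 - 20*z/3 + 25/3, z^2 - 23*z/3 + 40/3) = z - 5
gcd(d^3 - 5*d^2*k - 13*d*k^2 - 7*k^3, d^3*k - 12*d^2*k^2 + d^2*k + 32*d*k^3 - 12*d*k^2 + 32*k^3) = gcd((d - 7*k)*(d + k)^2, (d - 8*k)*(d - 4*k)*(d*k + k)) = 1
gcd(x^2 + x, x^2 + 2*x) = x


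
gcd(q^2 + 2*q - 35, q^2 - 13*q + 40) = q - 5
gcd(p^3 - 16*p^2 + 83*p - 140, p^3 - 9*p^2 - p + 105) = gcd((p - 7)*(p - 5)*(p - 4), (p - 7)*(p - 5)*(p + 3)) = p^2 - 12*p + 35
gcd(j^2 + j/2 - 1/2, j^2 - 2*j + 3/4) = j - 1/2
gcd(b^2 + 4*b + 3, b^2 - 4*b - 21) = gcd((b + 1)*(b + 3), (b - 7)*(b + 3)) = b + 3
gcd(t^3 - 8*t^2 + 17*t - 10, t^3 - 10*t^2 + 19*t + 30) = t - 5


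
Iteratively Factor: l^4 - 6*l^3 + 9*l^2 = (l - 3)*(l^3 - 3*l^2) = l*(l - 3)*(l^2 - 3*l) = l*(l - 3)^2*(l)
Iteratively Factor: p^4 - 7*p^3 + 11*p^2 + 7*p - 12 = (p - 1)*(p^3 - 6*p^2 + 5*p + 12) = (p - 4)*(p - 1)*(p^2 - 2*p - 3) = (p - 4)*(p - 1)*(p + 1)*(p - 3)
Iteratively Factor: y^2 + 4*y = (y)*(y + 4)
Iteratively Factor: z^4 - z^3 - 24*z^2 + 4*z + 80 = (z + 2)*(z^3 - 3*z^2 - 18*z + 40) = (z - 5)*(z + 2)*(z^2 + 2*z - 8) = (z - 5)*(z - 2)*(z + 2)*(z + 4)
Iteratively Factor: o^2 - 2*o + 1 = (o - 1)*(o - 1)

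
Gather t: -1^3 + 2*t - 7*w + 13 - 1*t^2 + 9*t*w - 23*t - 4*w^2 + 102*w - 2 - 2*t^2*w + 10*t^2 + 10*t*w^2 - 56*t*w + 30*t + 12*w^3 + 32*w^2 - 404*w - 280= t^2*(9 - 2*w) + t*(10*w^2 - 47*w + 9) + 12*w^3 + 28*w^2 - 309*w - 270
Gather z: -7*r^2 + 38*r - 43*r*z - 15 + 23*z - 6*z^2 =-7*r^2 + 38*r - 6*z^2 + z*(23 - 43*r) - 15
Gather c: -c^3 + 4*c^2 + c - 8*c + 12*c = -c^3 + 4*c^2 + 5*c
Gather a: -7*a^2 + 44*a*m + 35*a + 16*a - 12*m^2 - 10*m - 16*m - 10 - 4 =-7*a^2 + a*(44*m + 51) - 12*m^2 - 26*m - 14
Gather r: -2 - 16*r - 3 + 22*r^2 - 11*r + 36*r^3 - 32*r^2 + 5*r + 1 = 36*r^3 - 10*r^2 - 22*r - 4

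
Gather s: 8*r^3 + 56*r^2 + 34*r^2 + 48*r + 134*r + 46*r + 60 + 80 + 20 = 8*r^3 + 90*r^2 + 228*r + 160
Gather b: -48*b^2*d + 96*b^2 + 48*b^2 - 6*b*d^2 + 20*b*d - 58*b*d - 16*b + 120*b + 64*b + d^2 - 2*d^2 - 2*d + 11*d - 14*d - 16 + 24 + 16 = b^2*(144 - 48*d) + b*(-6*d^2 - 38*d + 168) - d^2 - 5*d + 24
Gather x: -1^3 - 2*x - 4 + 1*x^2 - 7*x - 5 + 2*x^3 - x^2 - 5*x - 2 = 2*x^3 - 14*x - 12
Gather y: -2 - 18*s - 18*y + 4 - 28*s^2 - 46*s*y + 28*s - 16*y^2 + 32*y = -28*s^2 + 10*s - 16*y^2 + y*(14 - 46*s) + 2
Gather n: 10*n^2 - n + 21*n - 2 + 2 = 10*n^2 + 20*n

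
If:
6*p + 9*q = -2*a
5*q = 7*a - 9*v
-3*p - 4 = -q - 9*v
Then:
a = 3*v/29 + 40/87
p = 71*v/29 - 292/261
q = 56/87 - 48*v/29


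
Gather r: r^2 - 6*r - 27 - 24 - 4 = r^2 - 6*r - 55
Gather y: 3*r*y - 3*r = 3*r*y - 3*r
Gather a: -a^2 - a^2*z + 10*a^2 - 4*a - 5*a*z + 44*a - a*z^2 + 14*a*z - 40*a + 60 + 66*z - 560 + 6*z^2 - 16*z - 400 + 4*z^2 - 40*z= a^2*(9 - z) + a*(-z^2 + 9*z) + 10*z^2 + 10*z - 900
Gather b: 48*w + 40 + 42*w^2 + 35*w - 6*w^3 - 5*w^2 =-6*w^3 + 37*w^2 + 83*w + 40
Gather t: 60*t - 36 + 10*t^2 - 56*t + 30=10*t^2 + 4*t - 6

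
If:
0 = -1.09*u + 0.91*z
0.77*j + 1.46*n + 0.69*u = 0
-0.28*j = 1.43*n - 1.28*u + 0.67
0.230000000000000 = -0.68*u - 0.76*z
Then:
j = 2.01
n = -0.99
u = -0.14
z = -0.17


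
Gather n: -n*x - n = n*(-x - 1)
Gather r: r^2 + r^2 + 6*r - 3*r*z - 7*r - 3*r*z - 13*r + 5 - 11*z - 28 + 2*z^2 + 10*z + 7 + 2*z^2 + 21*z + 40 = 2*r^2 + r*(-6*z - 14) + 4*z^2 + 20*z + 24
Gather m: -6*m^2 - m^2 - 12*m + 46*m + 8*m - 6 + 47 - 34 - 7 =-7*m^2 + 42*m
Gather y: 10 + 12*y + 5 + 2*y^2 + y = 2*y^2 + 13*y + 15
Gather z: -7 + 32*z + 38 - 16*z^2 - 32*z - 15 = 16 - 16*z^2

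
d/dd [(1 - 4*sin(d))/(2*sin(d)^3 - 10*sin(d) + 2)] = (8*sin(d)^3 - 3*sin(d)^2 + 1)*cos(d)/(2*(sin(d)^3 - 5*sin(d) + 1)^2)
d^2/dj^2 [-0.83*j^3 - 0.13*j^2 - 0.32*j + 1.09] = -4.98*j - 0.26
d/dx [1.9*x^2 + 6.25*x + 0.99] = 3.8*x + 6.25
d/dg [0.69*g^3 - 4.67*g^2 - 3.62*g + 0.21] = 2.07*g^2 - 9.34*g - 3.62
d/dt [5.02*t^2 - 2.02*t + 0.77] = 10.04*t - 2.02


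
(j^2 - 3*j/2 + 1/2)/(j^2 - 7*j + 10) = (2*j^2 - 3*j + 1)/(2*(j^2 - 7*j + 10))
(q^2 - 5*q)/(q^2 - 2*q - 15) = q/(q + 3)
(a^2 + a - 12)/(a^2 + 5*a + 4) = (a - 3)/(a + 1)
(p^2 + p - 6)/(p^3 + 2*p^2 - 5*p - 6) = 1/(p + 1)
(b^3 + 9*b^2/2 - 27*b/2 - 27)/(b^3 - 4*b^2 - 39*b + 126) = (b + 3/2)/(b - 7)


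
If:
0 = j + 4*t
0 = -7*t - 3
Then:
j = 12/7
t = -3/7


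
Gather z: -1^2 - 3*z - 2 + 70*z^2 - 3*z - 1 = 70*z^2 - 6*z - 4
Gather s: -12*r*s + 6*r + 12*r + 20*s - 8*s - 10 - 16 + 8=18*r + s*(12 - 12*r) - 18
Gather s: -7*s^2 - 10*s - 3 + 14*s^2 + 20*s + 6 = 7*s^2 + 10*s + 3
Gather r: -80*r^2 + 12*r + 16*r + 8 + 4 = -80*r^2 + 28*r + 12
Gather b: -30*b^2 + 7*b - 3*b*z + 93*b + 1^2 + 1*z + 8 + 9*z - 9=-30*b^2 + b*(100 - 3*z) + 10*z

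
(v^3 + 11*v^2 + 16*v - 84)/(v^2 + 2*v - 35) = (v^2 + 4*v - 12)/(v - 5)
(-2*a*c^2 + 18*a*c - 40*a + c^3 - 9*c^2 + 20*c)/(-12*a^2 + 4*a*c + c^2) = (c^2 - 9*c + 20)/(6*a + c)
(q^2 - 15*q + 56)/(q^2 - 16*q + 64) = (q - 7)/(q - 8)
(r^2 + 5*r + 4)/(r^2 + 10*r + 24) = (r + 1)/(r + 6)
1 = 1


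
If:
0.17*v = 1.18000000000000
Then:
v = 6.94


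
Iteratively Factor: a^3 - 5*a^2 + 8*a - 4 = (a - 2)*(a^2 - 3*a + 2) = (a - 2)*(a - 1)*(a - 2)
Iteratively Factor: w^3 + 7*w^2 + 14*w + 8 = (w + 1)*(w^2 + 6*w + 8) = (w + 1)*(w + 4)*(w + 2)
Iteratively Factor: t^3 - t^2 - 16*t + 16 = (t - 1)*(t^2 - 16) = (t - 4)*(t - 1)*(t + 4)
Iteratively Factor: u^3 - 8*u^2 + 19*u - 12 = (u - 4)*(u^2 - 4*u + 3) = (u - 4)*(u - 3)*(u - 1)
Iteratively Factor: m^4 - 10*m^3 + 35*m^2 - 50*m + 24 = (m - 2)*(m^3 - 8*m^2 + 19*m - 12) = (m - 2)*(m - 1)*(m^2 - 7*m + 12) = (m - 3)*(m - 2)*(m - 1)*(m - 4)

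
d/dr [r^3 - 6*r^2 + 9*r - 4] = 3*r^2 - 12*r + 9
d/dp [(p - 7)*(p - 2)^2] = (p - 2)*(3*p - 16)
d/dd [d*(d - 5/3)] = 2*d - 5/3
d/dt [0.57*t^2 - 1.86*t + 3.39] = 1.14*t - 1.86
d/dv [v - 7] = 1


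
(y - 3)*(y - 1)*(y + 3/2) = y^3 - 5*y^2/2 - 3*y + 9/2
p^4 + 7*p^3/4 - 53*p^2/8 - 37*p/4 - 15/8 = (p - 5/2)*(p + 1/4)*(p + 1)*(p + 3)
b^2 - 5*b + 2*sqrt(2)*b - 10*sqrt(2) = (b - 5)*(b + 2*sqrt(2))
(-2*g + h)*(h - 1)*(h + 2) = -2*g*h^2 - 2*g*h + 4*g + h^3 + h^2 - 2*h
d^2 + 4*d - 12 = (d - 2)*(d + 6)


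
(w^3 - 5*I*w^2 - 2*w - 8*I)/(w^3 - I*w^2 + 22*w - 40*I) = (w + I)/(w + 5*I)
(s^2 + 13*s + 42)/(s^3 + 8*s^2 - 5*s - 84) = (s + 6)/(s^2 + s - 12)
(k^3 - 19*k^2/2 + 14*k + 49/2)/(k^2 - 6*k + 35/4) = 2*(k^2 - 6*k - 7)/(2*k - 5)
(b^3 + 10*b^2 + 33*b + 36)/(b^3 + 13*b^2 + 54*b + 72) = (b + 3)/(b + 6)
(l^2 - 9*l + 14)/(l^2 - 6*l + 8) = (l - 7)/(l - 4)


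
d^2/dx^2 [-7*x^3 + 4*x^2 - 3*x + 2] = 8 - 42*x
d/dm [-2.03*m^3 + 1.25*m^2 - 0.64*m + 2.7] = -6.09*m^2 + 2.5*m - 0.64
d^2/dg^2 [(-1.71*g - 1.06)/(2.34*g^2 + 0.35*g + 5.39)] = (-(1.71*g + 1.06)*(4.68*g + 0.35)*(9.36*g + 0.7) + (24.0084*g + 6.1578)*(2.34*g^2 + 0.35*g + 5.39))/(2.34*g^2 + 0.35*g + 5.39)^3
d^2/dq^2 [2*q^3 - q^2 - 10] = 12*q - 2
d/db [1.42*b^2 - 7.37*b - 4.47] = 2.84*b - 7.37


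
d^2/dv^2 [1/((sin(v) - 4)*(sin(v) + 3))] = (-4*sin(v)^4 + 3*sin(v)^3 - 43*sin(v)^2 + 6*sin(v) + 26)/((sin(v) - 4)^3*(sin(v) + 3)^3)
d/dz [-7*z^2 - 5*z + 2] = -14*z - 5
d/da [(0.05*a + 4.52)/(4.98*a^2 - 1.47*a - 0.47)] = (-0.249*a^2 - 45.0192*a + 6.6209)/(24.8004*a^4 - 14.6412*a^3 - 2.5203*a^2 + 1.3818*a + 0.2209)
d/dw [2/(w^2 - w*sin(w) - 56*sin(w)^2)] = 2*(w*cos(w) - 2*w + sin(w) + 56*sin(2*w))/((w - 8*sin(w))^2*(w + 7*sin(w))^2)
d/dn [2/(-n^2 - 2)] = 4*n/(n^2 + 2)^2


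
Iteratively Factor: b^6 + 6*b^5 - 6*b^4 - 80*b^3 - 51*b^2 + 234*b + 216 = (b - 2)*(b^5 + 8*b^4 + 10*b^3 - 60*b^2 - 171*b - 108) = (b - 2)*(b + 1)*(b^4 + 7*b^3 + 3*b^2 - 63*b - 108) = (b - 2)*(b + 1)*(b + 3)*(b^3 + 4*b^2 - 9*b - 36) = (b - 2)*(b + 1)*(b + 3)^2*(b^2 + b - 12) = (b - 3)*(b - 2)*(b + 1)*(b + 3)^2*(b + 4)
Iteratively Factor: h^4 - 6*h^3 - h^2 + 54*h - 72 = (h - 4)*(h^3 - 2*h^2 - 9*h + 18) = (h - 4)*(h + 3)*(h^2 - 5*h + 6) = (h - 4)*(h - 3)*(h + 3)*(h - 2)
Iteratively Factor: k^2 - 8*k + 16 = (k - 4)*(k - 4)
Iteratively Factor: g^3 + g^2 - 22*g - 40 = (g + 2)*(g^2 - g - 20) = (g + 2)*(g + 4)*(g - 5)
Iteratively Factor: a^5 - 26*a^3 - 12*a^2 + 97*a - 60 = (a + 3)*(a^4 - 3*a^3 - 17*a^2 + 39*a - 20) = (a - 1)*(a + 3)*(a^3 - 2*a^2 - 19*a + 20) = (a - 1)*(a + 3)*(a + 4)*(a^2 - 6*a + 5) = (a - 5)*(a - 1)*(a + 3)*(a + 4)*(a - 1)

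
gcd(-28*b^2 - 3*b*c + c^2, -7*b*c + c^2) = 7*b - c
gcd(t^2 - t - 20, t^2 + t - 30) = t - 5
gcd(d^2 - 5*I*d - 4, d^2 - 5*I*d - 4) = d^2 - 5*I*d - 4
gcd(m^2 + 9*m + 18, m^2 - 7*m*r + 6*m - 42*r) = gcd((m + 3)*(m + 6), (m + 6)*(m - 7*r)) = m + 6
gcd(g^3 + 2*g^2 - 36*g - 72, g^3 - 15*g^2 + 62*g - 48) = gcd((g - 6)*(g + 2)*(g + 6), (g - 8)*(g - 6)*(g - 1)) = g - 6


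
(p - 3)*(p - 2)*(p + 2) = p^3 - 3*p^2 - 4*p + 12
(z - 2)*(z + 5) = z^2 + 3*z - 10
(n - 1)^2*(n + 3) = n^3 + n^2 - 5*n + 3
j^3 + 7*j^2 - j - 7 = (j - 1)*(j + 1)*(j + 7)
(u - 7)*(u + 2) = u^2 - 5*u - 14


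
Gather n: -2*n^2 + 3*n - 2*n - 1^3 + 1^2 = -2*n^2 + n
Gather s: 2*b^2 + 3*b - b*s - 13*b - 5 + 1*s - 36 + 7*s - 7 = 2*b^2 - 10*b + s*(8 - b) - 48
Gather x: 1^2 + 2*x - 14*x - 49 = -12*x - 48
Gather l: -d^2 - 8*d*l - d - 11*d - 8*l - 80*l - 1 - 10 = -d^2 - 12*d + l*(-8*d - 88) - 11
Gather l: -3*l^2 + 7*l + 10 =-3*l^2 + 7*l + 10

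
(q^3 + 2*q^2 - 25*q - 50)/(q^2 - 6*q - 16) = (q^2 - 25)/(q - 8)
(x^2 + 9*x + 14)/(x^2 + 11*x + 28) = (x + 2)/(x + 4)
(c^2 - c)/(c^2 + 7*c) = (c - 1)/(c + 7)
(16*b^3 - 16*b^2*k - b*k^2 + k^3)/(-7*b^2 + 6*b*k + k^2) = (-16*b^2 + k^2)/(7*b + k)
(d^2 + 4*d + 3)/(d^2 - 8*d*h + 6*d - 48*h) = (d^2 + 4*d + 3)/(d^2 - 8*d*h + 6*d - 48*h)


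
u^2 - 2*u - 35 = (u - 7)*(u + 5)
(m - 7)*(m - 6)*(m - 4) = m^3 - 17*m^2 + 94*m - 168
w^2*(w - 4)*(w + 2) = w^4 - 2*w^3 - 8*w^2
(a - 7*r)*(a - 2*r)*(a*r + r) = a^3*r - 9*a^2*r^2 + a^2*r + 14*a*r^3 - 9*a*r^2 + 14*r^3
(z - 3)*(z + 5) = z^2 + 2*z - 15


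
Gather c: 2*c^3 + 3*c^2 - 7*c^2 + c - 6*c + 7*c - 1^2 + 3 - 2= 2*c^3 - 4*c^2 + 2*c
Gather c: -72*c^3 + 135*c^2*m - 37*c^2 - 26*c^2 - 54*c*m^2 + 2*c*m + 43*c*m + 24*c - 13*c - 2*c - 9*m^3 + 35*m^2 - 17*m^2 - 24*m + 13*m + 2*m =-72*c^3 + c^2*(135*m - 63) + c*(-54*m^2 + 45*m + 9) - 9*m^3 + 18*m^2 - 9*m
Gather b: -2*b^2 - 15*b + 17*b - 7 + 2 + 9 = -2*b^2 + 2*b + 4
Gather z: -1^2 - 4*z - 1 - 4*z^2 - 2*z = -4*z^2 - 6*z - 2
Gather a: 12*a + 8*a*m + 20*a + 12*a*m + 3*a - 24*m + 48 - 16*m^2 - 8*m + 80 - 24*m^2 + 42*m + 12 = a*(20*m + 35) - 40*m^2 + 10*m + 140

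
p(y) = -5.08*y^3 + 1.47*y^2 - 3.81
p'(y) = -15.24*y^2 + 2.94*y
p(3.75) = -251.03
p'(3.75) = -203.29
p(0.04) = -3.81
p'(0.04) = 0.09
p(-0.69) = -1.44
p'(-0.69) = -9.28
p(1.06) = -8.21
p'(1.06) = -14.01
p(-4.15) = 384.59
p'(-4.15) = -274.67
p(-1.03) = 3.30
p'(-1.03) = -19.20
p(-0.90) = 1.08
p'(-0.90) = -14.99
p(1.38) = -14.36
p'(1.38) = -24.97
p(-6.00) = 1146.39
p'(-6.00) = -566.28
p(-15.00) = 17471.94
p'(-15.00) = -3473.10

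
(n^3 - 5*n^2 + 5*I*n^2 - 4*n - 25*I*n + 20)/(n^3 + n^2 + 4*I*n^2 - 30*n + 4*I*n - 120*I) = (n + I)/(n + 6)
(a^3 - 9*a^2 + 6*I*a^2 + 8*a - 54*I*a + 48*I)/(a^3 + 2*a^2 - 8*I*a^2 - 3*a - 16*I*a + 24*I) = (a^2 + a*(-8 + 6*I) - 48*I)/(a^2 + a*(3 - 8*I) - 24*I)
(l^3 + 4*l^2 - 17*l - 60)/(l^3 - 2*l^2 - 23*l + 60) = (l + 3)/(l - 3)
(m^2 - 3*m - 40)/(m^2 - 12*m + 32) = (m + 5)/(m - 4)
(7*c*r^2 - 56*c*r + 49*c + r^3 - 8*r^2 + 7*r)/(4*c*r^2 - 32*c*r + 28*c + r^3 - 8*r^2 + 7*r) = (7*c + r)/(4*c + r)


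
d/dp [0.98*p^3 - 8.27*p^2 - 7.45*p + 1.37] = 2.94*p^2 - 16.54*p - 7.45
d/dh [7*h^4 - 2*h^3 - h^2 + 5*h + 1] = 28*h^3 - 6*h^2 - 2*h + 5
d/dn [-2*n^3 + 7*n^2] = 2*n*(7 - 3*n)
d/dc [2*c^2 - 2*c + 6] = 4*c - 2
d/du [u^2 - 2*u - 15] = 2*u - 2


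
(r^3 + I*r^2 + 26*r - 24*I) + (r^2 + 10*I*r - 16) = r^3 + r^2 + I*r^2 + 26*r + 10*I*r - 16 - 24*I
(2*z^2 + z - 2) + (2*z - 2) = 2*z^2 + 3*z - 4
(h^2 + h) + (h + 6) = h^2 + 2*h + 6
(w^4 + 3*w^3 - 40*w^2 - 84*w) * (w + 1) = w^5 + 4*w^4 - 37*w^3 - 124*w^2 - 84*w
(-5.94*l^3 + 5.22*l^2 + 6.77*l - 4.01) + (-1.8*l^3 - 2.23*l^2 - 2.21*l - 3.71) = -7.74*l^3 + 2.99*l^2 + 4.56*l - 7.72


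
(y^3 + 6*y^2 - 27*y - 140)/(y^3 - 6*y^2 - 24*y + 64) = (y^2 + 2*y - 35)/(y^2 - 10*y + 16)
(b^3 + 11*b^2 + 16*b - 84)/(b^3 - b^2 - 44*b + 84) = (b + 6)/(b - 6)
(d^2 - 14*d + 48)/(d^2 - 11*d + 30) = (d - 8)/(d - 5)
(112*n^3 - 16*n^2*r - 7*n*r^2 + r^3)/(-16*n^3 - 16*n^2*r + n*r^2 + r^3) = (-7*n + r)/(n + r)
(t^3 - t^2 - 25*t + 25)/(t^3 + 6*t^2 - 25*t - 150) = (t - 1)/(t + 6)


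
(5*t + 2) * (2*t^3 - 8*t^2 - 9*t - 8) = 10*t^4 - 36*t^3 - 61*t^2 - 58*t - 16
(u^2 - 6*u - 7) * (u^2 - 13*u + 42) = u^4 - 19*u^3 + 113*u^2 - 161*u - 294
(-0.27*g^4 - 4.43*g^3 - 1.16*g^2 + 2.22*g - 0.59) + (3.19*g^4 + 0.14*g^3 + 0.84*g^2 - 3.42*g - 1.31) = 2.92*g^4 - 4.29*g^3 - 0.32*g^2 - 1.2*g - 1.9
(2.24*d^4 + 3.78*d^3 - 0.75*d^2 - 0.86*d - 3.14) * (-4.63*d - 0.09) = -10.3712*d^5 - 17.703*d^4 + 3.1323*d^3 + 4.0493*d^2 + 14.6156*d + 0.2826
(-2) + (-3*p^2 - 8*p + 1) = -3*p^2 - 8*p - 1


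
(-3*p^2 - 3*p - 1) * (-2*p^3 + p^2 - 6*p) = 6*p^5 + 3*p^4 + 17*p^3 + 17*p^2 + 6*p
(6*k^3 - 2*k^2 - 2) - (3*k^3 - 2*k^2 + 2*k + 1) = 3*k^3 - 2*k - 3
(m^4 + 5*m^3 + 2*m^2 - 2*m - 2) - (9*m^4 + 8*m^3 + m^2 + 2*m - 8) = -8*m^4 - 3*m^3 + m^2 - 4*m + 6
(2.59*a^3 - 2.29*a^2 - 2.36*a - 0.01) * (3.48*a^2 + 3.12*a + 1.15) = 9.0132*a^5 + 0.1116*a^4 - 12.3791*a^3 - 10.0315*a^2 - 2.7452*a - 0.0115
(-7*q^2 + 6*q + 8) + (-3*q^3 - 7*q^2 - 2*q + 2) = -3*q^3 - 14*q^2 + 4*q + 10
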